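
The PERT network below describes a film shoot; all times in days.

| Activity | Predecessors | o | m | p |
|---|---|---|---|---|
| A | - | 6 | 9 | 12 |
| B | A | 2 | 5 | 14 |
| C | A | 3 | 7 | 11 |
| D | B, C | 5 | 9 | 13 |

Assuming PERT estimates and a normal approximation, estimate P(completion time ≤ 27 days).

0.826

te_A = (6 + 4·9 + 12)/6 = 54/6 = 9; σ²_A = ((12−6)/6)² = 1.000
te_B = (2 + 4·5 + 14)/6 = 36/6 = 6; σ²_B = ((14−2)/6)² = 4.000
te_C = (3 + 4·7 + 11)/6 = 42/6 = 7; σ²_C = ((11−3)/6)² = 1.778
te_D = (5 + 4·9 + 13)/6 = 54/6 = 9; σ²_D = ((13−5)/6)² = 1.778

Forward pass:
ES_A = 0; EF_A = 9
ES_B = 9; EF_B = 9+6 = 15
ES_C = 9; EF_C = 9+7 = 16
ES_D = max(EF_B=15, EF_C=16) = 16; EF_D = 16+9 = 25
Expected project duration μ = 25 days. Critical path: A → C → D.

Variance along critical path = 1.000 + 1.778 + 1.778 = 4.556; σ = √4.556 = 2.134 days.
Z = (27 − 25) / 2.134 = 0.937
P(T ≤ 27) = Φ(0.937) ≈ 0.826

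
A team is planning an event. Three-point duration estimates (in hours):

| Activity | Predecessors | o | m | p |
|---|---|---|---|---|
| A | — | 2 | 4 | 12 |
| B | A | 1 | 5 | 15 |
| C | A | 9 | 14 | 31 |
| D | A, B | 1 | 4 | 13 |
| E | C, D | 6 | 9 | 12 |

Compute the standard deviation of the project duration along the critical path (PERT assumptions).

4.15 hours

te_A = (2 + 4·4 + 12)/6 = 30/6 = 5; σ²_A = ((12−2)/6)² = 2.778
te_B = (1 + 4·5 + 15)/6 = 36/6 = 6; σ²_B = ((15−1)/6)² = 5.444
te_C = (9 + 4·14 + 31)/6 = 96/6 = 16; σ²_C = ((31−9)/6)² = 13.444
te_D = (1 + 4·4 + 13)/6 = 30/6 = 5; σ²_D = ((13−1)/6)² = 4.000
te_E = (6 + 4·9 + 12)/6 = 54/6 = 9; σ²_E = ((12−6)/6)² = 1.000

Forward pass:
ES_A = 0; EF_A = 5
ES_B = 5; EF_B = 5+6 = 11
ES_C = 5; EF_C = 5+16 = 21
ES_D = max(EF_A=5, EF_B=11) = 11; EF_D = 11+5 = 16
ES_E = max(EF_C=21, EF_D=16) = 21; EF_E = 21+9 = 30
Expected project duration μ = 30 hours. Critical path: A → C → E.

Variance along critical path = 2.778 + 13.444 + 1.000 = 17.222
σ = √17.222 = 4.150 hours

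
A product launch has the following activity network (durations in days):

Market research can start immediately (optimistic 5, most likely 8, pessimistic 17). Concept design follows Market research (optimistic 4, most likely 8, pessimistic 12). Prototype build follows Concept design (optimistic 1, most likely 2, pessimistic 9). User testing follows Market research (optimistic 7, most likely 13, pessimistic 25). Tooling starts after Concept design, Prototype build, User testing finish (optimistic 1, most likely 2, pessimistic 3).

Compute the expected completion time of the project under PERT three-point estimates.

te_Market research = (5 + 4·8 + 17)/6 = 54/6 = 9
te_Concept design = (4 + 4·8 + 12)/6 = 48/6 = 8
te_Prototype build = (1 + 4·2 + 9)/6 = 18/6 = 3
te_User testing = (7 + 4·13 + 25)/6 = 84/6 = 14
te_Tooling = (1 + 4·2 + 3)/6 = 12/6 = 2

Forward pass:
ES_Market research = 0; EF_Market research = 9
ES_Concept design = 9; EF_Concept design = 9+8 = 17
ES_Prototype build = 17; EF_Prototype build = 17+3 = 20
ES_User testing = 9; EF_User testing = 9+14 = 23
ES_Tooling = max(EF_Concept design=17, EF_Prototype build=20, EF_User testing=23) = 23; EF_Tooling = 23+2 = 25
Expected project duration μ = 25 days. Critical path: Market research → User testing → Tooling.

25 days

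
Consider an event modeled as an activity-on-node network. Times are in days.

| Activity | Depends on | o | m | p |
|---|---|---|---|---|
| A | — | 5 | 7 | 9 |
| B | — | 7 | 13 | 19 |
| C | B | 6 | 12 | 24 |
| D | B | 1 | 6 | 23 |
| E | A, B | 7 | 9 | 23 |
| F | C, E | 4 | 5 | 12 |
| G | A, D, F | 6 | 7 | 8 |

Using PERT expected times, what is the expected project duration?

te_A = (5 + 4·7 + 9)/6 = 42/6 = 7
te_B = (7 + 4·13 + 19)/6 = 78/6 = 13
te_C = (6 + 4·12 + 24)/6 = 78/6 = 13
te_D = (1 + 4·6 + 23)/6 = 48/6 = 8
te_E = (7 + 4·9 + 23)/6 = 66/6 = 11
te_F = (4 + 4·5 + 12)/6 = 36/6 = 6
te_G = (6 + 4·7 + 8)/6 = 42/6 = 7

Forward pass:
ES_A = 0; EF_A = 7
ES_B = 0; EF_B = 13
ES_C = 13; EF_C = 13+13 = 26
ES_D = 13; EF_D = 13+8 = 21
ES_E = max(EF_A=7, EF_B=13) = 13; EF_E = 13+11 = 24
ES_F = max(EF_C=26, EF_E=24) = 26; EF_F = 26+6 = 32
ES_G = max(EF_A=7, EF_D=21, EF_F=32) = 32; EF_G = 32+7 = 39
Expected project duration μ = 39 days. Critical path: B → C → F → G.

39 days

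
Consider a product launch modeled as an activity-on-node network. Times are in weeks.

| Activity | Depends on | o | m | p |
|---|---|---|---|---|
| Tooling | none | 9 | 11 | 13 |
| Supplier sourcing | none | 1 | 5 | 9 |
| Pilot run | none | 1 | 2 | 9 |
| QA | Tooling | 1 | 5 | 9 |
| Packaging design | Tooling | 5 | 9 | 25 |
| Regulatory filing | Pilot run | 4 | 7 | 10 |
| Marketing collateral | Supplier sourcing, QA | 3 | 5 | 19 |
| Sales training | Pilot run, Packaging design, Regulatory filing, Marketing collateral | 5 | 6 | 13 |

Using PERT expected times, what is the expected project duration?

te_Tooling = (9 + 4·11 + 13)/6 = 66/6 = 11
te_Supplier sourcing = (1 + 4·5 + 9)/6 = 30/6 = 5
te_Pilot run = (1 + 4·2 + 9)/6 = 18/6 = 3
te_QA = (1 + 4·5 + 9)/6 = 30/6 = 5
te_Packaging design = (5 + 4·9 + 25)/6 = 66/6 = 11
te_Regulatory filing = (4 + 4·7 + 10)/6 = 42/6 = 7
te_Marketing collateral = (3 + 4·5 + 19)/6 = 42/6 = 7
te_Sales training = (5 + 4·6 + 13)/6 = 42/6 = 7

Forward pass:
ES_Tooling = 0; EF_Tooling = 11
ES_Supplier sourcing = 0; EF_Supplier sourcing = 5
ES_Pilot run = 0; EF_Pilot run = 3
ES_QA = 11; EF_QA = 11+5 = 16
ES_Packaging design = 11; EF_Packaging design = 11+11 = 22
ES_Regulatory filing = 3; EF_Regulatory filing = 3+7 = 10
ES_Marketing collateral = max(EF_Supplier sourcing=5, EF_QA=16) = 16; EF_Marketing collateral = 16+7 = 23
ES_Sales training = max(EF_Pilot run=3, EF_Packaging design=22, EF_Regulatory filing=10, EF_Marketing collateral=23) = 23; EF_Sales training = 23+7 = 30
Expected project duration μ = 30 weeks. Critical path: Tooling → QA → Marketing collateral → Sales training.

30 weeks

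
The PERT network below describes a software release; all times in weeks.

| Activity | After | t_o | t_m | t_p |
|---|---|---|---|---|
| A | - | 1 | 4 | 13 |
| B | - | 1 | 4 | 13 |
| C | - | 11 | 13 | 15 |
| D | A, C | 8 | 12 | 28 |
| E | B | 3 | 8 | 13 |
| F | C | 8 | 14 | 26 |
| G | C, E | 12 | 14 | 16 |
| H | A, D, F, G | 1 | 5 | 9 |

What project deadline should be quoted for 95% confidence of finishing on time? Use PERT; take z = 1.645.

te_A = (1 + 4·4 + 13)/6 = 30/6 = 5; σ²_A = ((13−1)/6)² = 4.000
te_B = (1 + 4·4 + 13)/6 = 30/6 = 5; σ²_B = ((13−1)/6)² = 4.000
te_C = (11 + 4·13 + 15)/6 = 78/6 = 13; σ²_C = ((15−11)/6)² = 0.444
te_D = (8 + 4·12 + 28)/6 = 84/6 = 14; σ²_D = ((28−8)/6)² = 11.111
te_E = (3 + 4·8 + 13)/6 = 48/6 = 8; σ²_E = ((13−3)/6)² = 2.778
te_F = (8 + 4·14 + 26)/6 = 90/6 = 15; σ²_F = ((26−8)/6)² = 9.000
te_G = (12 + 4·14 + 16)/6 = 84/6 = 14; σ²_G = ((16−12)/6)² = 0.444
te_H = (1 + 4·5 + 9)/6 = 30/6 = 5; σ²_H = ((9−1)/6)² = 1.778

Forward pass:
ES_A = 0; EF_A = 5
ES_B = 0; EF_B = 5
ES_C = 0; EF_C = 13
ES_D = max(EF_A=5, EF_C=13) = 13; EF_D = 13+14 = 27
ES_E = 5; EF_E = 5+8 = 13
ES_F = 13; EF_F = 13+15 = 28
ES_G = max(EF_C=13, EF_E=13) = 13; EF_G = 13+14 = 27
ES_H = max(EF_A=5, EF_D=27, EF_F=28, EF_G=27) = 28; EF_H = 28+5 = 33
Expected project duration μ = 33 weeks. Critical path: C → F → H.

Variance along critical path = 0.444 + 9.000 + 1.778 = 11.222; σ = 3.350 weeks.
D = μ + z·σ = 33 + 1.645·3.350 = 38.5 weeks

38.5 weeks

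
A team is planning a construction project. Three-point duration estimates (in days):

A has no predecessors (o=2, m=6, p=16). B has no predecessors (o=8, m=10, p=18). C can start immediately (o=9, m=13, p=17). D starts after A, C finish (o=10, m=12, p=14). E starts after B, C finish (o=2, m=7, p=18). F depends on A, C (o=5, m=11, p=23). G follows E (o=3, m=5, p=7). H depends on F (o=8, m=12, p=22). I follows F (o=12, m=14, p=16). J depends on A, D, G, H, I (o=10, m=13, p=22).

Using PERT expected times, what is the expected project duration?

te_A = (2 + 4·6 + 16)/6 = 42/6 = 7
te_B = (8 + 4·10 + 18)/6 = 66/6 = 11
te_C = (9 + 4·13 + 17)/6 = 78/6 = 13
te_D = (10 + 4·12 + 14)/6 = 72/6 = 12
te_E = (2 + 4·7 + 18)/6 = 48/6 = 8
te_F = (5 + 4·11 + 23)/6 = 72/6 = 12
te_G = (3 + 4·5 + 7)/6 = 30/6 = 5
te_H = (8 + 4·12 + 22)/6 = 78/6 = 13
te_I = (12 + 4·14 + 16)/6 = 84/6 = 14
te_J = (10 + 4·13 + 22)/6 = 84/6 = 14

Forward pass:
ES_A = 0; EF_A = 7
ES_B = 0; EF_B = 11
ES_C = 0; EF_C = 13
ES_D = max(EF_A=7, EF_C=13) = 13; EF_D = 13+12 = 25
ES_E = max(EF_B=11, EF_C=13) = 13; EF_E = 13+8 = 21
ES_F = max(EF_A=7, EF_C=13) = 13; EF_F = 13+12 = 25
ES_G = 21; EF_G = 21+5 = 26
ES_H = 25; EF_H = 25+13 = 38
ES_I = 25; EF_I = 25+14 = 39
ES_J = max(EF_A=7, EF_D=25, EF_G=26, EF_H=38, EF_I=39) = 39; EF_J = 39+14 = 53
Expected project duration μ = 53 days. Critical path: C → F → I → J.

53 days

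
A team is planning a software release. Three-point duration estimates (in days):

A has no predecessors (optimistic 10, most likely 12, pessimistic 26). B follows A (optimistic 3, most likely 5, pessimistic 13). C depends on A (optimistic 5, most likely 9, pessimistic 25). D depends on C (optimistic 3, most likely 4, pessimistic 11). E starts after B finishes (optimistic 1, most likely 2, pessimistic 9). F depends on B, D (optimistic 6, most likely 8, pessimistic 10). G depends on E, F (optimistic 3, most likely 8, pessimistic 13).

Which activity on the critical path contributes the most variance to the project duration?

C

te_A = (10 + 4·12 + 26)/6 = 84/6 = 14; σ²_A = ((26−10)/6)² = 7.111
te_B = (3 + 4·5 + 13)/6 = 36/6 = 6; σ²_B = ((13−3)/6)² = 2.778
te_C = (5 + 4·9 + 25)/6 = 66/6 = 11; σ²_C = ((25−5)/6)² = 11.111
te_D = (3 + 4·4 + 11)/6 = 30/6 = 5; σ²_D = ((11−3)/6)² = 1.778
te_E = (1 + 4·2 + 9)/6 = 18/6 = 3; σ²_E = ((9−1)/6)² = 1.778
te_F = (6 + 4·8 + 10)/6 = 48/6 = 8; σ²_F = ((10−6)/6)² = 0.444
te_G = (3 + 4·8 + 13)/6 = 48/6 = 8; σ²_G = ((13−3)/6)² = 2.778

Forward pass:
ES_A = 0; EF_A = 14
ES_B = 14; EF_B = 14+6 = 20
ES_C = 14; EF_C = 14+11 = 25
ES_D = 25; EF_D = 25+5 = 30
ES_E = 20; EF_E = 20+3 = 23
ES_F = max(EF_B=20, EF_D=30) = 30; EF_F = 30+8 = 38
ES_G = max(EF_E=23, EF_F=38) = 38; EF_G = 38+8 = 46
Expected project duration μ = 46 days. Critical path: A → C → D → F → G.

Variances on critical path: σ²_A=7.111, σ²_C=11.111, σ²_D=1.778, σ²_F=0.444, σ²_G=2.778.
Largest is σ²_C = 11.111.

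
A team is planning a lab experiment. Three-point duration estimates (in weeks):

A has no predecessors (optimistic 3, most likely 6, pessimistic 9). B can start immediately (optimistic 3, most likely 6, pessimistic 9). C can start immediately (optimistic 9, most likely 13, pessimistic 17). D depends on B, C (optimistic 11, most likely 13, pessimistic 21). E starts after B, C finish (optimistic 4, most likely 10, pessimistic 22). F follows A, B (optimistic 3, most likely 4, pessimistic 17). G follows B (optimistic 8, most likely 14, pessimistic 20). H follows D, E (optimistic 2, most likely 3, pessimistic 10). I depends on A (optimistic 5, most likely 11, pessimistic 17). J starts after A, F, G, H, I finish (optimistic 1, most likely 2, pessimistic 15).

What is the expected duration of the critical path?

35 weeks

te_A = (3 + 4·6 + 9)/6 = 36/6 = 6
te_B = (3 + 4·6 + 9)/6 = 36/6 = 6
te_C = (9 + 4·13 + 17)/6 = 78/6 = 13
te_D = (11 + 4·13 + 21)/6 = 84/6 = 14
te_E = (4 + 4·10 + 22)/6 = 66/6 = 11
te_F = (3 + 4·4 + 17)/6 = 36/6 = 6
te_G = (8 + 4·14 + 20)/6 = 84/6 = 14
te_H = (2 + 4·3 + 10)/6 = 24/6 = 4
te_I = (5 + 4·11 + 17)/6 = 66/6 = 11
te_J = (1 + 4·2 + 15)/6 = 24/6 = 4

Forward pass:
ES_A = 0; EF_A = 6
ES_B = 0; EF_B = 6
ES_C = 0; EF_C = 13
ES_D = max(EF_B=6, EF_C=13) = 13; EF_D = 13+14 = 27
ES_E = max(EF_B=6, EF_C=13) = 13; EF_E = 13+11 = 24
ES_F = max(EF_A=6, EF_B=6) = 6; EF_F = 6+6 = 12
ES_G = 6; EF_G = 6+14 = 20
ES_H = max(EF_D=27, EF_E=24) = 27; EF_H = 27+4 = 31
ES_I = 6; EF_I = 6+11 = 17
ES_J = max(EF_A=6, EF_F=12, EF_G=20, EF_H=31, EF_I=17) = 31; EF_J = 31+4 = 35
Expected project duration μ = 35 weeks. Critical path: C → D → H → J.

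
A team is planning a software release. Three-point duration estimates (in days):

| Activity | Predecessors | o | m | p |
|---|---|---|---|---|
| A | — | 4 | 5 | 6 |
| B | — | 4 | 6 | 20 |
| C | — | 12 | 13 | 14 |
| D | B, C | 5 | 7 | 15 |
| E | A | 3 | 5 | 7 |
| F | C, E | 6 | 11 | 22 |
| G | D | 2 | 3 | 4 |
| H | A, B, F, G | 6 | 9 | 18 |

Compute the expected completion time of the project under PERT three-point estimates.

te_A = (4 + 4·5 + 6)/6 = 30/6 = 5
te_B = (4 + 4·6 + 20)/6 = 48/6 = 8
te_C = (12 + 4·13 + 14)/6 = 78/6 = 13
te_D = (5 + 4·7 + 15)/6 = 48/6 = 8
te_E = (3 + 4·5 + 7)/6 = 30/6 = 5
te_F = (6 + 4·11 + 22)/6 = 72/6 = 12
te_G = (2 + 4·3 + 4)/6 = 18/6 = 3
te_H = (6 + 4·9 + 18)/6 = 60/6 = 10

Forward pass:
ES_A = 0; EF_A = 5
ES_B = 0; EF_B = 8
ES_C = 0; EF_C = 13
ES_D = max(EF_B=8, EF_C=13) = 13; EF_D = 13+8 = 21
ES_E = 5; EF_E = 5+5 = 10
ES_F = max(EF_C=13, EF_E=10) = 13; EF_F = 13+12 = 25
ES_G = 21; EF_G = 21+3 = 24
ES_H = max(EF_A=5, EF_B=8, EF_F=25, EF_G=24) = 25; EF_H = 25+10 = 35
Expected project duration μ = 35 days. Critical path: C → F → H.

35 days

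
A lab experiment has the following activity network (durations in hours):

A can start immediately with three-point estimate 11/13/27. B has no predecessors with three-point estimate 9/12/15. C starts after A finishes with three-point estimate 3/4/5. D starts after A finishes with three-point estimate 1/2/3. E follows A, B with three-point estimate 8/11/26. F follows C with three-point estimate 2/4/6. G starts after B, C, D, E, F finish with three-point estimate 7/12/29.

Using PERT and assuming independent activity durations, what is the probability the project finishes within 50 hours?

te_A = (11 + 4·13 + 27)/6 = 90/6 = 15; σ²_A = ((27−11)/6)² = 7.111
te_B = (9 + 4·12 + 15)/6 = 72/6 = 12; σ²_B = ((15−9)/6)² = 1.000
te_C = (3 + 4·4 + 5)/6 = 24/6 = 4; σ²_C = ((5−3)/6)² = 0.111
te_D = (1 + 4·2 + 3)/6 = 12/6 = 2; σ²_D = ((3−1)/6)² = 0.111
te_E = (8 + 4·11 + 26)/6 = 78/6 = 13; σ²_E = ((26−8)/6)² = 9.000
te_F = (2 + 4·4 + 6)/6 = 24/6 = 4; σ²_F = ((6−2)/6)² = 0.444
te_G = (7 + 4·12 + 29)/6 = 84/6 = 14; σ²_G = ((29−7)/6)² = 13.444

Forward pass:
ES_A = 0; EF_A = 15
ES_B = 0; EF_B = 12
ES_C = 15; EF_C = 15+4 = 19
ES_D = 15; EF_D = 15+2 = 17
ES_E = max(EF_A=15, EF_B=12) = 15; EF_E = 15+13 = 28
ES_F = 19; EF_F = 19+4 = 23
ES_G = max(EF_B=12, EF_C=19, EF_D=17, EF_E=28, EF_F=23) = 28; EF_G = 28+14 = 42
Expected project duration μ = 42 hours. Critical path: A → E → G.

Variance along critical path = 7.111 + 9.000 + 13.444 = 29.556; σ = √29.556 = 5.437 hours.
Z = (50 − 42) / 5.437 = 1.472
P(T ≤ 50) = Φ(1.472) ≈ 0.929

0.929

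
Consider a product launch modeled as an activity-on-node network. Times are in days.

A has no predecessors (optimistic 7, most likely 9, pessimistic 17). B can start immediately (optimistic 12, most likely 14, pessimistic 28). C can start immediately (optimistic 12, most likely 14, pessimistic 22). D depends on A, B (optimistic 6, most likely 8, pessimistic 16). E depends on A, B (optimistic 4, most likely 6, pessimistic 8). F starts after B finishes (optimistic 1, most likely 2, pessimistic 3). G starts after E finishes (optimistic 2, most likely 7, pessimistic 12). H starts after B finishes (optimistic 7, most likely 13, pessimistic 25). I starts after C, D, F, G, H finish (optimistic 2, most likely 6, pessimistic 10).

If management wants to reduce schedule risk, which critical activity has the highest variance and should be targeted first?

te_A = (7 + 4·9 + 17)/6 = 60/6 = 10; σ²_A = ((17−7)/6)² = 2.778
te_B = (12 + 4·14 + 28)/6 = 96/6 = 16; σ²_B = ((28−12)/6)² = 7.111
te_C = (12 + 4·14 + 22)/6 = 90/6 = 15; σ²_C = ((22−12)/6)² = 2.778
te_D = (6 + 4·8 + 16)/6 = 54/6 = 9; σ²_D = ((16−6)/6)² = 2.778
te_E = (4 + 4·6 + 8)/6 = 36/6 = 6; σ²_E = ((8−4)/6)² = 0.444
te_F = (1 + 4·2 + 3)/6 = 12/6 = 2; σ²_F = ((3−1)/6)² = 0.111
te_G = (2 + 4·7 + 12)/6 = 42/6 = 7; σ²_G = ((12−2)/6)² = 2.778
te_H = (7 + 4·13 + 25)/6 = 84/6 = 14; σ²_H = ((25−7)/6)² = 9.000
te_I = (2 + 4·6 + 10)/6 = 36/6 = 6; σ²_I = ((10−2)/6)² = 1.778

Forward pass:
ES_A = 0; EF_A = 10
ES_B = 0; EF_B = 16
ES_C = 0; EF_C = 15
ES_D = max(EF_A=10, EF_B=16) = 16; EF_D = 16+9 = 25
ES_E = max(EF_A=10, EF_B=16) = 16; EF_E = 16+6 = 22
ES_F = 16; EF_F = 16+2 = 18
ES_G = 22; EF_G = 22+7 = 29
ES_H = 16; EF_H = 16+14 = 30
ES_I = max(EF_C=15, EF_D=25, EF_F=18, EF_G=29, EF_H=30) = 30; EF_I = 30+6 = 36
Expected project duration μ = 36 days. Critical path: B → H → I.

Variances on critical path: σ²_B=7.111, σ²_H=9.000, σ²_I=1.778.
Largest is σ²_H = 9.000.

H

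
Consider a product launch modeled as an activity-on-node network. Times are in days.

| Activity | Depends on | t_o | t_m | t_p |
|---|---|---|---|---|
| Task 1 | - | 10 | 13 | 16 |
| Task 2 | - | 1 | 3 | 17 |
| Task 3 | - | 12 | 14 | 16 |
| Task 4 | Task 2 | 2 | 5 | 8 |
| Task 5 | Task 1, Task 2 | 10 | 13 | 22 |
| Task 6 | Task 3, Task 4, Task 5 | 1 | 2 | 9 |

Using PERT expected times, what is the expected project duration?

te_Task 1 = (10 + 4·13 + 16)/6 = 78/6 = 13
te_Task 2 = (1 + 4·3 + 17)/6 = 30/6 = 5
te_Task 3 = (12 + 4·14 + 16)/6 = 84/6 = 14
te_Task 4 = (2 + 4·5 + 8)/6 = 30/6 = 5
te_Task 5 = (10 + 4·13 + 22)/6 = 84/6 = 14
te_Task 6 = (1 + 4·2 + 9)/6 = 18/6 = 3

Forward pass:
ES_Task 1 = 0; EF_Task 1 = 13
ES_Task 2 = 0; EF_Task 2 = 5
ES_Task 3 = 0; EF_Task 3 = 14
ES_Task 4 = 5; EF_Task 4 = 5+5 = 10
ES_Task 5 = max(EF_Task 1=13, EF_Task 2=5) = 13; EF_Task 5 = 13+14 = 27
ES_Task 6 = max(EF_Task 3=14, EF_Task 4=10, EF_Task 5=27) = 27; EF_Task 6 = 27+3 = 30
Expected project duration μ = 30 days. Critical path: Task 1 → Task 5 → Task 6.

30 days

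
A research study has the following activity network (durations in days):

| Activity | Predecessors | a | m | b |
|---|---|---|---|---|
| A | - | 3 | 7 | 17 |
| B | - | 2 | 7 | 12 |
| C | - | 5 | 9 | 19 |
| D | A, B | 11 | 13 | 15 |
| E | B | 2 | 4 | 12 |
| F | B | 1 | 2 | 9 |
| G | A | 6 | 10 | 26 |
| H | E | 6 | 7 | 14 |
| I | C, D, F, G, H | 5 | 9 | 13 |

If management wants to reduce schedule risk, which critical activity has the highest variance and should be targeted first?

A

te_A = (3 + 4·7 + 17)/6 = 48/6 = 8; σ²_A = ((17−3)/6)² = 5.444
te_B = (2 + 4·7 + 12)/6 = 42/6 = 7; σ²_B = ((12−2)/6)² = 2.778
te_C = (5 + 4·9 + 19)/6 = 60/6 = 10; σ²_C = ((19−5)/6)² = 5.444
te_D = (11 + 4·13 + 15)/6 = 78/6 = 13; σ²_D = ((15−11)/6)² = 0.444
te_E = (2 + 4·4 + 12)/6 = 30/6 = 5; σ²_E = ((12−2)/6)² = 2.778
te_F = (1 + 4·2 + 9)/6 = 18/6 = 3; σ²_F = ((9−1)/6)² = 1.778
te_G = (6 + 4·10 + 26)/6 = 72/6 = 12; σ²_G = ((26−6)/6)² = 11.111
te_H = (6 + 4·7 + 14)/6 = 48/6 = 8; σ²_H = ((14−6)/6)² = 1.778
te_I = (5 + 4·9 + 13)/6 = 54/6 = 9; σ²_I = ((13−5)/6)² = 1.778

Forward pass:
ES_A = 0; EF_A = 8
ES_B = 0; EF_B = 7
ES_C = 0; EF_C = 10
ES_D = max(EF_A=8, EF_B=7) = 8; EF_D = 8+13 = 21
ES_E = 7; EF_E = 7+5 = 12
ES_F = 7; EF_F = 7+3 = 10
ES_G = 8; EF_G = 8+12 = 20
ES_H = 12; EF_H = 12+8 = 20
ES_I = max(EF_C=10, EF_D=21, EF_F=10, EF_G=20, EF_H=20) = 21; EF_I = 21+9 = 30
Expected project duration μ = 30 days. Critical path: A → D → I.

Variances on critical path: σ²_A=5.444, σ²_D=0.444, σ²_I=1.778.
Largest is σ²_A = 5.444.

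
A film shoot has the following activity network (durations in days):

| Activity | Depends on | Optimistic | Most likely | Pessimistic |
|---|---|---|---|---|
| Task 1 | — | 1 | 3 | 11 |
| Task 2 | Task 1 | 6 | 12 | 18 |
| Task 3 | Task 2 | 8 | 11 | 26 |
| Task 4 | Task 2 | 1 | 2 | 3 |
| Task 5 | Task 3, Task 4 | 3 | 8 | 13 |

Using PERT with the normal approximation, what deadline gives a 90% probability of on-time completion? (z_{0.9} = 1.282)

te_Task 1 = (1 + 4·3 + 11)/6 = 24/6 = 4; σ²_Task 1 = ((11−1)/6)² = 2.778
te_Task 2 = (6 + 4·12 + 18)/6 = 72/6 = 12; σ²_Task 2 = ((18−6)/6)² = 4.000
te_Task 3 = (8 + 4·11 + 26)/6 = 78/6 = 13; σ²_Task 3 = ((26−8)/6)² = 9.000
te_Task 4 = (1 + 4·2 + 3)/6 = 12/6 = 2; σ²_Task 4 = ((3−1)/6)² = 0.111
te_Task 5 = (3 + 4·8 + 13)/6 = 48/6 = 8; σ²_Task 5 = ((13−3)/6)² = 2.778

Forward pass:
ES_Task 1 = 0; EF_Task 1 = 4
ES_Task 2 = 4; EF_Task 2 = 4+12 = 16
ES_Task 3 = 16; EF_Task 3 = 16+13 = 29
ES_Task 4 = 16; EF_Task 4 = 16+2 = 18
ES_Task 5 = max(EF_Task 3=29, EF_Task 4=18) = 29; EF_Task 5 = 29+8 = 37
Expected project duration μ = 37 days. Critical path: Task 1 → Task 2 → Task 3 → Task 5.

Variance along critical path = 2.778 + 4.000 + 9.000 + 2.778 = 18.556; σ = 4.308 days.
D = μ + z·σ = 37 + 1.282·4.308 = 42.5 days

42.5 days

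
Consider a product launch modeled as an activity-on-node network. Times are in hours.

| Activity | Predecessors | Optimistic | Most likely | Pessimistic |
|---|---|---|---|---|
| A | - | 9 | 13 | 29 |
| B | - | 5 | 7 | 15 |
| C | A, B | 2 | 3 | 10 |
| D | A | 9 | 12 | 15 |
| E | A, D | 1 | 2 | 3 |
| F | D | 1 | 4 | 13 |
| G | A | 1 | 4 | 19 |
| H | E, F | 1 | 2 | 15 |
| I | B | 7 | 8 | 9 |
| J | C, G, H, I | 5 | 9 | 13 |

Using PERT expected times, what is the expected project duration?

te_A = (9 + 4·13 + 29)/6 = 90/6 = 15
te_B = (5 + 4·7 + 15)/6 = 48/6 = 8
te_C = (2 + 4·3 + 10)/6 = 24/6 = 4
te_D = (9 + 4·12 + 15)/6 = 72/6 = 12
te_E = (1 + 4·2 + 3)/6 = 12/6 = 2
te_F = (1 + 4·4 + 13)/6 = 30/6 = 5
te_G = (1 + 4·4 + 19)/6 = 36/6 = 6
te_H = (1 + 4·2 + 15)/6 = 24/6 = 4
te_I = (7 + 4·8 + 9)/6 = 48/6 = 8
te_J = (5 + 4·9 + 13)/6 = 54/6 = 9

Forward pass:
ES_A = 0; EF_A = 15
ES_B = 0; EF_B = 8
ES_C = max(EF_A=15, EF_B=8) = 15; EF_C = 15+4 = 19
ES_D = 15; EF_D = 15+12 = 27
ES_E = max(EF_A=15, EF_D=27) = 27; EF_E = 27+2 = 29
ES_F = 27; EF_F = 27+5 = 32
ES_G = 15; EF_G = 15+6 = 21
ES_H = max(EF_E=29, EF_F=32) = 32; EF_H = 32+4 = 36
ES_I = 8; EF_I = 8+8 = 16
ES_J = max(EF_C=19, EF_G=21, EF_H=36, EF_I=16) = 36; EF_J = 36+9 = 45
Expected project duration μ = 45 hours. Critical path: A → D → F → H → J.

45 hours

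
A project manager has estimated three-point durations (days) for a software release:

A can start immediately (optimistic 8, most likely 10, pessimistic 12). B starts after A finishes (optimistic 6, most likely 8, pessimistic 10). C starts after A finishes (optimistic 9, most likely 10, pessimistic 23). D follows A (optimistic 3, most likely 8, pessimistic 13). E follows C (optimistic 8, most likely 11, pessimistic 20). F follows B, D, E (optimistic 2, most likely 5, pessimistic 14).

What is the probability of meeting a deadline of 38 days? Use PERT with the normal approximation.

te_A = (8 + 4·10 + 12)/6 = 60/6 = 10; σ²_A = ((12−8)/6)² = 0.444
te_B = (6 + 4·8 + 10)/6 = 48/6 = 8; σ²_B = ((10−6)/6)² = 0.444
te_C = (9 + 4·10 + 23)/6 = 72/6 = 12; σ²_C = ((23−9)/6)² = 5.444
te_D = (3 + 4·8 + 13)/6 = 48/6 = 8; σ²_D = ((13−3)/6)² = 2.778
te_E = (8 + 4·11 + 20)/6 = 72/6 = 12; σ²_E = ((20−8)/6)² = 4.000
te_F = (2 + 4·5 + 14)/6 = 36/6 = 6; σ²_F = ((14−2)/6)² = 4.000

Forward pass:
ES_A = 0; EF_A = 10
ES_B = 10; EF_B = 10+8 = 18
ES_C = 10; EF_C = 10+12 = 22
ES_D = 10; EF_D = 10+8 = 18
ES_E = 22; EF_E = 22+12 = 34
ES_F = max(EF_B=18, EF_D=18, EF_E=34) = 34; EF_F = 34+6 = 40
Expected project duration μ = 40 days. Critical path: A → C → E → F.

Variance along critical path = 0.444 + 5.444 + 4.000 + 4.000 = 13.889; σ = √13.889 = 3.727 days.
Z = (38 − 40) / 3.727 = -0.537
P(T ≤ 38) = Φ(-0.537) ≈ 0.296

0.296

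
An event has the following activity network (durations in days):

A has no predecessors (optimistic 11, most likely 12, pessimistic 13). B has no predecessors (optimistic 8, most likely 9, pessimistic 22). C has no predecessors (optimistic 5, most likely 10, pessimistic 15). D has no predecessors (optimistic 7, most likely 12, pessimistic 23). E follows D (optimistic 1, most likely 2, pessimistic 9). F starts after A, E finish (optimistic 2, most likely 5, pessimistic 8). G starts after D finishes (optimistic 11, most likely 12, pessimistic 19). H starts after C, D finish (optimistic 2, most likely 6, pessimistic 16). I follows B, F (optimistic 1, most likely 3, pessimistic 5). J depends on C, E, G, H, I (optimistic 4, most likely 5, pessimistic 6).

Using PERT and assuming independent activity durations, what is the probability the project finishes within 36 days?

0.952

te_A = (11 + 4·12 + 13)/6 = 72/6 = 12; σ²_A = ((13−11)/6)² = 0.111
te_B = (8 + 4·9 + 22)/6 = 66/6 = 11; σ²_B = ((22−8)/6)² = 5.444
te_C = (5 + 4·10 + 15)/6 = 60/6 = 10; σ²_C = ((15−5)/6)² = 2.778
te_D = (7 + 4·12 + 23)/6 = 78/6 = 13; σ²_D = ((23−7)/6)² = 7.111
te_E = (1 + 4·2 + 9)/6 = 18/6 = 3; σ²_E = ((9−1)/6)² = 1.778
te_F = (2 + 4·5 + 8)/6 = 30/6 = 5; σ²_F = ((8−2)/6)² = 1.000
te_G = (11 + 4·12 + 19)/6 = 78/6 = 13; σ²_G = ((19−11)/6)² = 1.778
te_H = (2 + 4·6 + 16)/6 = 42/6 = 7; σ²_H = ((16−2)/6)² = 5.444
te_I = (1 + 4·3 + 5)/6 = 18/6 = 3; σ²_I = ((5−1)/6)² = 0.444
te_J = (4 + 4·5 + 6)/6 = 30/6 = 5; σ²_J = ((6−4)/6)² = 0.111

Forward pass:
ES_A = 0; EF_A = 12
ES_B = 0; EF_B = 11
ES_C = 0; EF_C = 10
ES_D = 0; EF_D = 13
ES_E = 13; EF_E = 13+3 = 16
ES_F = max(EF_A=12, EF_E=16) = 16; EF_F = 16+5 = 21
ES_G = 13; EF_G = 13+13 = 26
ES_H = max(EF_C=10, EF_D=13) = 13; EF_H = 13+7 = 20
ES_I = max(EF_B=11, EF_F=21) = 21; EF_I = 21+3 = 24
ES_J = max(EF_C=10, EF_E=16, EF_G=26, EF_H=20, EF_I=24) = 26; EF_J = 26+5 = 31
Expected project duration μ = 31 days. Critical path: D → G → J.

Variance along critical path = 7.111 + 1.778 + 0.111 = 9.000; σ = √9.000 = 3.000 days.
Z = (36 − 31) / 3.000 = 1.667
P(T ≤ 36) = Φ(1.667) ≈ 0.952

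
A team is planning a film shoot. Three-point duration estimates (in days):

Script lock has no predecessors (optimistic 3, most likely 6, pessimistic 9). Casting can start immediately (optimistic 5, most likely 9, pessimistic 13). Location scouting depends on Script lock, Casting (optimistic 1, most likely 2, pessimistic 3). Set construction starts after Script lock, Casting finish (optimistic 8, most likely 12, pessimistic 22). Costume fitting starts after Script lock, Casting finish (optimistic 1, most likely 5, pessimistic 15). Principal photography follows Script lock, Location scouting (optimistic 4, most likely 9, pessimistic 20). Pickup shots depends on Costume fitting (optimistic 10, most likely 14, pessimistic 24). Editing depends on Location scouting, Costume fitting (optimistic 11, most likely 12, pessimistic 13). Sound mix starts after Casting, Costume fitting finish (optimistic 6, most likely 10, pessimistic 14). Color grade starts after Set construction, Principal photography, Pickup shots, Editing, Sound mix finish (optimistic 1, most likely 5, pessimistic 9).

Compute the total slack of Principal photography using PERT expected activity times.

9 days

te_Script lock = (3 + 4·6 + 9)/6 = 36/6 = 6
te_Casting = (5 + 4·9 + 13)/6 = 54/6 = 9
te_Location scouting = (1 + 4·2 + 3)/6 = 12/6 = 2
te_Set construction = (8 + 4·12 + 22)/6 = 78/6 = 13
te_Costume fitting = (1 + 4·5 + 15)/6 = 36/6 = 6
te_Principal photography = (4 + 4·9 + 20)/6 = 60/6 = 10
te_Pickup shots = (10 + 4·14 + 24)/6 = 90/6 = 15
te_Editing = (11 + 4·12 + 13)/6 = 72/6 = 12
te_Sound mix = (6 + 4·10 + 14)/6 = 60/6 = 10
te_Color grade = (1 + 4·5 + 9)/6 = 30/6 = 5

Forward pass:
ES_Script lock = 0; EF_Script lock = 6
ES_Casting = 0; EF_Casting = 9
ES_Location scouting = max(EF_Script lock=6, EF_Casting=9) = 9; EF_Location scouting = 9+2 = 11
ES_Set construction = max(EF_Script lock=6, EF_Casting=9) = 9; EF_Set construction = 9+13 = 22
ES_Costume fitting = max(EF_Script lock=6, EF_Casting=9) = 9; EF_Costume fitting = 9+6 = 15
ES_Principal photography = max(EF_Script lock=6, EF_Location scouting=11) = 11; EF_Principal photography = 11+10 = 21
ES_Pickup shots = 15; EF_Pickup shots = 15+15 = 30
ES_Editing = max(EF_Location scouting=11, EF_Costume fitting=15) = 15; EF_Editing = 15+12 = 27
ES_Sound mix = max(EF_Casting=9, EF_Costume fitting=15) = 15; EF_Sound mix = 15+10 = 25
ES_Color grade = max(EF_Set construction=22, EF_Principal photography=21, EF_Pickup shots=30, EF_Editing=27, EF_Sound mix=25) = 30; EF_Color grade = 30+5 = 35
Expected project duration μ = 35 days. Critical path: Casting → Costume fitting → Pickup shots → Color grade.

Backward pass:
LF_Color grade = 35; LS_Color grade = 35−5 = 30
LF_Sound mix = LS_Color grade = 30; LS_Sound mix = 30−10 = 20
LF_Editing = LS_Color grade = 30; LS_Editing = 30−12 = 18
LF_Pickup shots = LS_Color grade = 30; LS_Pickup shots = 30−15 = 15
LF_Principal photography = LS_Color grade = 30; LS_Principal photography = 30−10 = 20
LF_Costume fitting = min(LS_Pickup shots=15, LS_Editing=18, LS_Sound mix=20) = 15; LS_Costume fitting = 15−6 = 9
LF_Set construction = LS_Color grade = 30; LS_Set construction = 30−13 = 17
LF_Location scouting = min(LS_Principal photography=20, LS_Editing=18) = 18; LS_Location scouting = 18−2 = 16
LF_Casting = min(LS_Location scouting=16, LS_Set construction=17, LS_Costume fitting=9, LS_Sound mix=20) = 9; LS_Casting = 9−9 = 0
LF_Script lock = min(LS_Location scouting=16, LS_Set construction=17, LS_Costume fitting=9, LS_Principal photography=20) = 9; LS_Script lock = 9−6 = 3
Slack_Principal photography = LS_Principal photography − ES_Principal photography = 20 − 11 = 9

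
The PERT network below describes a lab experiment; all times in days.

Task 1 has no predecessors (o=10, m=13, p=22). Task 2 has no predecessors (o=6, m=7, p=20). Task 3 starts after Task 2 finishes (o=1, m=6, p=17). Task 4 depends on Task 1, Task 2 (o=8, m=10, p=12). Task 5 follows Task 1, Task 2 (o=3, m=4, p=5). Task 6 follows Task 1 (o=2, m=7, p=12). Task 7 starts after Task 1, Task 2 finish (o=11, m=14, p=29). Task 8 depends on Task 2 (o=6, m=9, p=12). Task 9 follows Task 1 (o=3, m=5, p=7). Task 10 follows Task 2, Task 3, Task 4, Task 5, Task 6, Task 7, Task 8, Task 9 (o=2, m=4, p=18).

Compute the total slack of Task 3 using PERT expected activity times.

te_Task 1 = (10 + 4·13 + 22)/6 = 84/6 = 14
te_Task 2 = (6 + 4·7 + 20)/6 = 54/6 = 9
te_Task 3 = (1 + 4·6 + 17)/6 = 42/6 = 7
te_Task 4 = (8 + 4·10 + 12)/6 = 60/6 = 10
te_Task 5 = (3 + 4·4 + 5)/6 = 24/6 = 4
te_Task 6 = (2 + 4·7 + 12)/6 = 42/6 = 7
te_Task 7 = (11 + 4·14 + 29)/6 = 96/6 = 16
te_Task 8 = (6 + 4·9 + 12)/6 = 54/6 = 9
te_Task 9 = (3 + 4·5 + 7)/6 = 30/6 = 5
te_Task 10 = (2 + 4·4 + 18)/6 = 36/6 = 6

Forward pass:
ES_Task 1 = 0; EF_Task 1 = 14
ES_Task 2 = 0; EF_Task 2 = 9
ES_Task 3 = 9; EF_Task 3 = 9+7 = 16
ES_Task 4 = max(EF_Task 1=14, EF_Task 2=9) = 14; EF_Task 4 = 14+10 = 24
ES_Task 5 = max(EF_Task 1=14, EF_Task 2=9) = 14; EF_Task 5 = 14+4 = 18
ES_Task 6 = 14; EF_Task 6 = 14+7 = 21
ES_Task 7 = max(EF_Task 1=14, EF_Task 2=9) = 14; EF_Task 7 = 14+16 = 30
ES_Task 8 = 9; EF_Task 8 = 9+9 = 18
ES_Task 9 = 14; EF_Task 9 = 14+5 = 19
ES_Task 10 = max(EF_Task 2=9, EF_Task 3=16, EF_Task 4=24, EF_Task 5=18, EF_Task 6=21, EF_Task 7=30, EF_Task 8=18, EF_Task 9=19) = 30; EF_Task 10 = 30+6 = 36
Expected project duration μ = 36 days. Critical path: Task 1 → Task 7 → Task 10.

Backward pass:
LF_Task 10 = 36; LS_Task 10 = 36−6 = 30
LF_Task 9 = LS_Task 10 = 30; LS_Task 9 = 30−5 = 25
LF_Task 8 = LS_Task 10 = 30; LS_Task 8 = 30−9 = 21
LF_Task 7 = LS_Task 10 = 30; LS_Task 7 = 30−16 = 14
LF_Task 6 = LS_Task 10 = 30; LS_Task 6 = 30−7 = 23
LF_Task 5 = LS_Task 10 = 30; LS_Task 5 = 30−4 = 26
LF_Task 4 = LS_Task 10 = 30; LS_Task 4 = 30−10 = 20
LF_Task 3 = LS_Task 10 = 30; LS_Task 3 = 30−7 = 23
LF_Task 2 = min(LS_Task 3=23, LS_Task 4=20, LS_Task 5=26, LS_Task 7=14, LS_Task 8=21, LS_Task 10=30) = 14; LS_Task 2 = 14−9 = 5
LF_Task 1 = min(LS_Task 4=20, LS_Task 5=26, LS_Task 6=23, LS_Task 7=14, LS_Task 9=25) = 14; LS_Task 1 = 14−14 = 0
Slack_Task 3 = LS_Task 3 − ES_Task 3 = 23 − 9 = 14

14 days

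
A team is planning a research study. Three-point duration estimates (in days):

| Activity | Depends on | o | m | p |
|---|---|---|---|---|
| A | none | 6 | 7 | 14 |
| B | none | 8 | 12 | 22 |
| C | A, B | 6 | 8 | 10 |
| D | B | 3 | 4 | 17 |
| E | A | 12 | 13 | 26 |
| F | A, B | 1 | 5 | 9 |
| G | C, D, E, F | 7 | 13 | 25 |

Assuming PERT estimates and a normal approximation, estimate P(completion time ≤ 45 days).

te_A = (6 + 4·7 + 14)/6 = 48/6 = 8; σ²_A = ((14−6)/6)² = 1.778
te_B = (8 + 4·12 + 22)/6 = 78/6 = 13; σ²_B = ((22−8)/6)² = 5.444
te_C = (6 + 4·8 + 10)/6 = 48/6 = 8; σ²_C = ((10−6)/6)² = 0.444
te_D = (3 + 4·4 + 17)/6 = 36/6 = 6; σ²_D = ((17−3)/6)² = 5.444
te_E = (12 + 4·13 + 26)/6 = 90/6 = 15; σ²_E = ((26−12)/6)² = 5.444
te_F = (1 + 4·5 + 9)/6 = 30/6 = 5; σ²_F = ((9−1)/6)² = 1.778
te_G = (7 + 4·13 + 25)/6 = 84/6 = 14; σ²_G = ((25−7)/6)² = 9.000

Forward pass:
ES_A = 0; EF_A = 8
ES_B = 0; EF_B = 13
ES_C = max(EF_A=8, EF_B=13) = 13; EF_C = 13+8 = 21
ES_D = 13; EF_D = 13+6 = 19
ES_E = 8; EF_E = 8+15 = 23
ES_F = max(EF_A=8, EF_B=13) = 13; EF_F = 13+5 = 18
ES_G = max(EF_C=21, EF_D=19, EF_E=23, EF_F=18) = 23; EF_G = 23+14 = 37
Expected project duration μ = 37 days. Critical path: A → E → G.

Variance along critical path = 1.778 + 5.444 + 9.000 = 16.222; σ = √16.222 = 4.028 days.
Z = (45 − 37) / 4.028 = 1.986
P(T ≤ 45) = Φ(1.986) ≈ 0.976

0.976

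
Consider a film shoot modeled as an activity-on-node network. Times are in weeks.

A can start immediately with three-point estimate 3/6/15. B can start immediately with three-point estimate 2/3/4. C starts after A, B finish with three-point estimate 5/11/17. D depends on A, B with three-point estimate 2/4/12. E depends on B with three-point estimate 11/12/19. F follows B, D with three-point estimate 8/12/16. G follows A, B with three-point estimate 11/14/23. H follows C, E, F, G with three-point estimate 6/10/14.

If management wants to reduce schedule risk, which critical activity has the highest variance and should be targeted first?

te_A = (3 + 4·6 + 15)/6 = 42/6 = 7; σ²_A = ((15−3)/6)² = 4.000
te_B = (2 + 4·3 + 4)/6 = 18/6 = 3; σ²_B = ((4−2)/6)² = 0.111
te_C = (5 + 4·11 + 17)/6 = 66/6 = 11; σ²_C = ((17−5)/6)² = 4.000
te_D = (2 + 4·4 + 12)/6 = 30/6 = 5; σ²_D = ((12−2)/6)² = 2.778
te_E = (11 + 4·12 + 19)/6 = 78/6 = 13; σ²_E = ((19−11)/6)² = 1.778
te_F = (8 + 4·12 + 16)/6 = 72/6 = 12; σ²_F = ((16−8)/6)² = 1.778
te_G = (11 + 4·14 + 23)/6 = 90/6 = 15; σ²_G = ((23−11)/6)² = 4.000
te_H = (6 + 4·10 + 14)/6 = 60/6 = 10; σ²_H = ((14−6)/6)² = 1.778

Forward pass:
ES_A = 0; EF_A = 7
ES_B = 0; EF_B = 3
ES_C = max(EF_A=7, EF_B=3) = 7; EF_C = 7+11 = 18
ES_D = max(EF_A=7, EF_B=3) = 7; EF_D = 7+5 = 12
ES_E = 3; EF_E = 3+13 = 16
ES_F = max(EF_B=3, EF_D=12) = 12; EF_F = 12+12 = 24
ES_G = max(EF_A=7, EF_B=3) = 7; EF_G = 7+15 = 22
ES_H = max(EF_C=18, EF_E=16, EF_F=24, EF_G=22) = 24; EF_H = 24+10 = 34
Expected project duration μ = 34 weeks. Critical path: A → D → F → H.

Variances on critical path: σ²_A=4.000, σ²_D=2.778, σ²_F=1.778, σ²_H=1.778.
Largest is σ²_A = 4.000.

A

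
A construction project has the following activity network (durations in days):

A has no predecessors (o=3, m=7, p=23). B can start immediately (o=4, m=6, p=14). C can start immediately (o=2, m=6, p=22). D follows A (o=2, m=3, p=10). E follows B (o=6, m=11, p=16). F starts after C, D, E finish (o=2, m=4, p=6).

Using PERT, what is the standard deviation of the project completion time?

2.45 days

te_A = (3 + 4·7 + 23)/6 = 54/6 = 9; σ²_A = ((23−3)/6)² = 11.111
te_B = (4 + 4·6 + 14)/6 = 42/6 = 7; σ²_B = ((14−4)/6)² = 2.778
te_C = (2 + 4·6 + 22)/6 = 48/6 = 8; σ²_C = ((22−2)/6)² = 11.111
te_D = (2 + 4·3 + 10)/6 = 24/6 = 4; σ²_D = ((10−2)/6)² = 1.778
te_E = (6 + 4·11 + 16)/6 = 66/6 = 11; σ²_E = ((16−6)/6)² = 2.778
te_F = (2 + 4·4 + 6)/6 = 24/6 = 4; σ²_F = ((6−2)/6)² = 0.444

Forward pass:
ES_A = 0; EF_A = 9
ES_B = 0; EF_B = 7
ES_C = 0; EF_C = 8
ES_D = 9; EF_D = 9+4 = 13
ES_E = 7; EF_E = 7+11 = 18
ES_F = max(EF_C=8, EF_D=13, EF_E=18) = 18; EF_F = 18+4 = 22
Expected project duration μ = 22 days. Critical path: B → E → F.

Variance along critical path = 2.778 + 2.778 + 0.444 = 6.000
σ = √6.000 = 2.449 days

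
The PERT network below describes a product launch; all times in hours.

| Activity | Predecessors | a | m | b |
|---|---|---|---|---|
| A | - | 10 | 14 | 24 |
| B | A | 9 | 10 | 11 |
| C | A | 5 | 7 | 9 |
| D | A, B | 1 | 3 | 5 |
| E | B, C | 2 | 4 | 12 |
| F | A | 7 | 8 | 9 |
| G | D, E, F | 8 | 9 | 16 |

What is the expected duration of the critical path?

te_A = (10 + 4·14 + 24)/6 = 90/6 = 15
te_B = (9 + 4·10 + 11)/6 = 60/6 = 10
te_C = (5 + 4·7 + 9)/6 = 42/6 = 7
te_D = (1 + 4·3 + 5)/6 = 18/6 = 3
te_E = (2 + 4·4 + 12)/6 = 30/6 = 5
te_F = (7 + 4·8 + 9)/6 = 48/6 = 8
te_G = (8 + 4·9 + 16)/6 = 60/6 = 10

Forward pass:
ES_A = 0; EF_A = 15
ES_B = 15; EF_B = 15+10 = 25
ES_C = 15; EF_C = 15+7 = 22
ES_D = max(EF_A=15, EF_B=25) = 25; EF_D = 25+3 = 28
ES_E = max(EF_B=25, EF_C=22) = 25; EF_E = 25+5 = 30
ES_F = 15; EF_F = 15+8 = 23
ES_G = max(EF_D=28, EF_E=30, EF_F=23) = 30; EF_G = 30+10 = 40
Expected project duration μ = 40 hours. Critical path: A → B → E → G.

40 hours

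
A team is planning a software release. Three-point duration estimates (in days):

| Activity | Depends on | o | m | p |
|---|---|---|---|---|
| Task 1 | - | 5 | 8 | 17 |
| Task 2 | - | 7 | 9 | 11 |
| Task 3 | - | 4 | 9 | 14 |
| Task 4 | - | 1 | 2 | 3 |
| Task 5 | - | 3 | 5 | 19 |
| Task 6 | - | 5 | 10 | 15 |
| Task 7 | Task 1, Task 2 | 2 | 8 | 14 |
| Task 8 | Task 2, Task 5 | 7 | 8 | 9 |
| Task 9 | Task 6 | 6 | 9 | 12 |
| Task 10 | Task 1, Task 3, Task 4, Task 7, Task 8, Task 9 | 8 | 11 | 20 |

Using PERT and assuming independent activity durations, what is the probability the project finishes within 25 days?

te_Task 1 = (5 + 4·8 + 17)/6 = 54/6 = 9; σ²_Task 1 = ((17−5)/6)² = 4.000
te_Task 2 = (7 + 4·9 + 11)/6 = 54/6 = 9; σ²_Task 2 = ((11−7)/6)² = 0.444
te_Task 3 = (4 + 4·9 + 14)/6 = 54/6 = 9; σ²_Task 3 = ((14−4)/6)² = 2.778
te_Task 4 = (1 + 4·2 + 3)/6 = 12/6 = 2; σ²_Task 4 = ((3−1)/6)² = 0.111
te_Task 5 = (3 + 4·5 + 19)/6 = 42/6 = 7; σ²_Task 5 = ((19−3)/6)² = 7.111
te_Task 6 = (5 + 4·10 + 15)/6 = 60/6 = 10; σ²_Task 6 = ((15−5)/6)² = 2.778
te_Task 7 = (2 + 4·8 + 14)/6 = 48/6 = 8; σ²_Task 7 = ((14−2)/6)² = 4.000
te_Task 8 = (7 + 4·8 + 9)/6 = 48/6 = 8; σ²_Task 8 = ((9−7)/6)² = 0.111
te_Task 9 = (6 + 4·9 + 12)/6 = 54/6 = 9; σ²_Task 9 = ((12−6)/6)² = 1.000
te_Task 10 = (8 + 4·11 + 20)/6 = 72/6 = 12; σ²_Task 10 = ((20−8)/6)² = 4.000

Forward pass:
ES_Task 1 = 0; EF_Task 1 = 9
ES_Task 2 = 0; EF_Task 2 = 9
ES_Task 3 = 0; EF_Task 3 = 9
ES_Task 4 = 0; EF_Task 4 = 2
ES_Task 5 = 0; EF_Task 5 = 7
ES_Task 6 = 0; EF_Task 6 = 10
ES_Task 7 = max(EF_Task 1=9, EF_Task 2=9) = 9; EF_Task 7 = 9+8 = 17
ES_Task 8 = max(EF_Task 2=9, EF_Task 5=7) = 9; EF_Task 8 = 9+8 = 17
ES_Task 9 = 10; EF_Task 9 = 10+9 = 19
ES_Task 10 = max(EF_Task 1=9, EF_Task 3=9, EF_Task 4=2, EF_Task 7=17, EF_Task 8=17, EF_Task 9=19) = 19; EF_Task 10 = 19+12 = 31
Expected project duration μ = 31 days. Critical path: Task 6 → Task 9 → Task 10.

Variance along critical path = 2.778 + 1.000 + 4.000 = 7.778; σ = √7.778 = 2.789 days.
Z = (25 − 31) / 2.789 = -2.151
P(T ≤ 25) = Φ(-2.151) ≈ 0.016

0.016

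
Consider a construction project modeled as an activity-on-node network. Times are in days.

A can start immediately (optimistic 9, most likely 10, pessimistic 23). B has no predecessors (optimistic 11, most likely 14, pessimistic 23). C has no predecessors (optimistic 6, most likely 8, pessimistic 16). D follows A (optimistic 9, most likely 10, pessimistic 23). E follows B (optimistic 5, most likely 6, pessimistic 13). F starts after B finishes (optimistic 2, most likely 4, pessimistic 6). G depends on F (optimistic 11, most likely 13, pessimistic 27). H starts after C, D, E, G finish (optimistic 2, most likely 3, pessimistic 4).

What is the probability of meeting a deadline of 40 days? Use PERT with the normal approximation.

0.810

te_A = (9 + 4·10 + 23)/6 = 72/6 = 12; σ²_A = ((23−9)/6)² = 5.444
te_B = (11 + 4·14 + 23)/6 = 90/6 = 15; σ²_B = ((23−11)/6)² = 4.000
te_C = (6 + 4·8 + 16)/6 = 54/6 = 9; σ²_C = ((16−6)/6)² = 2.778
te_D = (9 + 4·10 + 23)/6 = 72/6 = 12; σ²_D = ((23−9)/6)² = 5.444
te_E = (5 + 4·6 + 13)/6 = 42/6 = 7; σ²_E = ((13−5)/6)² = 1.778
te_F = (2 + 4·4 + 6)/6 = 24/6 = 4; σ²_F = ((6−2)/6)² = 0.444
te_G = (11 + 4·13 + 27)/6 = 90/6 = 15; σ²_G = ((27−11)/6)² = 7.111
te_H = (2 + 4·3 + 4)/6 = 18/6 = 3; σ²_H = ((4−2)/6)² = 0.111

Forward pass:
ES_A = 0; EF_A = 12
ES_B = 0; EF_B = 15
ES_C = 0; EF_C = 9
ES_D = 12; EF_D = 12+12 = 24
ES_E = 15; EF_E = 15+7 = 22
ES_F = 15; EF_F = 15+4 = 19
ES_G = 19; EF_G = 19+15 = 34
ES_H = max(EF_C=9, EF_D=24, EF_E=22, EF_G=34) = 34; EF_H = 34+3 = 37
Expected project duration μ = 37 days. Critical path: B → F → G → H.

Variance along critical path = 4.000 + 0.444 + 7.111 + 0.111 = 11.667; σ = √11.667 = 3.416 days.
Z = (40 − 37) / 3.416 = 0.878
P(T ≤ 40) = Φ(0.878) ≈ 0.810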